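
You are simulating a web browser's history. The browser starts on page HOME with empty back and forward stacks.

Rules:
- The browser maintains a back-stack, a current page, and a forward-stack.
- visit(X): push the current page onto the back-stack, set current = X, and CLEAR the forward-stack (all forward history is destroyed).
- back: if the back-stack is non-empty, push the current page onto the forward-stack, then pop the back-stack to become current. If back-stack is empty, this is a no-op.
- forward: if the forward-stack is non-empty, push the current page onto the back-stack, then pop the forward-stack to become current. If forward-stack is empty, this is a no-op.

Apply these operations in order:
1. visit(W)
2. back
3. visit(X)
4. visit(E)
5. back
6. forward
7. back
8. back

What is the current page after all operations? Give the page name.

Answer: HOME

Derivation:
After 1 (visit(W)): cur=W back=1 fwd=0
After 2 (back): cur=HOME back=0 fwd=1
After 3 (visit(X)): cur=X back=1 fwd=0
After 4 (visit(E)): cur=E back=2 fwd=0
After 5 (back): cur=X back=1 fwd=1
After 6 (forward): cur=E back=2 fwd=0
After 7 (back): cur=X back=1 fwd=1
After 8 (back): cur=HOME back=0 fwd=2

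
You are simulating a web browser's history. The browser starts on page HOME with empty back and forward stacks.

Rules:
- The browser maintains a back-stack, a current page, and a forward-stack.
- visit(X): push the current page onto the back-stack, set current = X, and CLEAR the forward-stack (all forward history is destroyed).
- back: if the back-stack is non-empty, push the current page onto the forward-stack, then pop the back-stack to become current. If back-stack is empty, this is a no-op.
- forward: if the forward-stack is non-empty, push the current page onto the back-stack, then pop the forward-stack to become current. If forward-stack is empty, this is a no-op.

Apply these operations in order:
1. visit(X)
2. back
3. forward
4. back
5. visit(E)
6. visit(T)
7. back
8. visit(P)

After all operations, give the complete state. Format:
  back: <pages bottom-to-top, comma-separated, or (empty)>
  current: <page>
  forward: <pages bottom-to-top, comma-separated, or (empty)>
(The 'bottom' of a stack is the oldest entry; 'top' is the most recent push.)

After 1 (visit(X)): cur=X back=1 fwd=0
After 2 (back): cur=HOME back=0 fwd=1
After 3 (forward): cur=X back=1 fwd=0
After 4 (back): cur=HOME back=0 fwd=1
After 5 (visit(E)): cur=E back=1 fwd=0
After 6 (visit(T)): cur=T back=2 fwd=0
After 7 (back): cur=E back=1 fwd=1
After 8 (visit(P)): cur=P back=2 fwd=0

Answer: back: HOME,E
current: P
forward: (empty)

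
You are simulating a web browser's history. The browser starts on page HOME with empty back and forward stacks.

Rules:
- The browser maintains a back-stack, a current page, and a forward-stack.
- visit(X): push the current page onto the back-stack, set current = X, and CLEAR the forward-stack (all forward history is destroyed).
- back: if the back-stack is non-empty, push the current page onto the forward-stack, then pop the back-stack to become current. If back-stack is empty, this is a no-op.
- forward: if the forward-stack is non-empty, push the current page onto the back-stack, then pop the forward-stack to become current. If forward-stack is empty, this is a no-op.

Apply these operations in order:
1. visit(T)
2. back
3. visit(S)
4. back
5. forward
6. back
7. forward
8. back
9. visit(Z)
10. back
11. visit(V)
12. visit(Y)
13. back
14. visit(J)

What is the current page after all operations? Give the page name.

After 1 (visit(T)): cur=T back=1 fwd=0
After 2 (back): cur=HOME back=0 fwd=1
After 3 (visit(S)): cur=S back=1 fwd=0
After 4 (back): cur=HOME back=0 fwd=1
After 5 (forward): cur=S back=1 fwd=0
After 6 (back): cur=HOME back=0 fwd=1
After 7 (forward): cur=S back=1 fwd=0
After 8 (back): cur=HOME back=0 fwd=1
After 9 (visit(Z)): cur=Z back=1 fwd=0
After 10 (back): cur=HOME back=0 fwd=1
After 11 (visit(V)): cur=V back=1 fwd=0
After 12 (visit(Y)): cur=Y back=2 fwd=0
After 13 (back): cur=V back=1 fwd=1
After 14 (visit(J)): cur=J back=2 fwd=0

Answer: J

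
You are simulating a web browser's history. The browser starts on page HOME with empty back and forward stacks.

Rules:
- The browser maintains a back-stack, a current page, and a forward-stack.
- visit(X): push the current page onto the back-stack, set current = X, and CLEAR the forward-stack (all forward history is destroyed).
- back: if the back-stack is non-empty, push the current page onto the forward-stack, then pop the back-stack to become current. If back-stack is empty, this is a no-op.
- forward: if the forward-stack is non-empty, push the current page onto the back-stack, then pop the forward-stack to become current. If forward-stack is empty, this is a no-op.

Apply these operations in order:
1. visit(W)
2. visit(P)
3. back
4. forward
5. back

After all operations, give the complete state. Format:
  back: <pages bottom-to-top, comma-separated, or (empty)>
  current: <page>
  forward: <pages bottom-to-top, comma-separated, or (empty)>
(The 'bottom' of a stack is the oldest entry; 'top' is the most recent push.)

After 1 (visit(W)): cur=W back=1 fwd=0
After 2 (visit(P)): cur=P back=2 fwd=0
After 3 (back): cur=W back=1 fwd=1
After 4 (forward): cur=P back=2 fwd=0
After 5 (back): cur=W back=1 fwd=1

Answer: back: HOME
current: W
forward: P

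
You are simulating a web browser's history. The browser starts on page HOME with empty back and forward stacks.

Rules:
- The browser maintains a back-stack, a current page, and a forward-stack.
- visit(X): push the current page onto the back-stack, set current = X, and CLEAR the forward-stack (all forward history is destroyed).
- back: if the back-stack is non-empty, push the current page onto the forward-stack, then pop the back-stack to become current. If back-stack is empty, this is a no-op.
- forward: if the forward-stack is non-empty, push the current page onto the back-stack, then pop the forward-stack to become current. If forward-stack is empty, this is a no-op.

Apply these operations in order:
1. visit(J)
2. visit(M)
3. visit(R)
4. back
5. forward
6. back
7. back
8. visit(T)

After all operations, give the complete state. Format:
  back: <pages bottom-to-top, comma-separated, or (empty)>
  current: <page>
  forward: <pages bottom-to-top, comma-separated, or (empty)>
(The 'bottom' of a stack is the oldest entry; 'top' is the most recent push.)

Answer: back: HOME,J
current: T
forward: (empty)

Derivation:
After 1 (visit(J)): cur=J back=1 fwd=0
After 2 (visit(M)): cur=M back=2 fwd=0
After 3 (visit(R)): cur=R back=3 fwd=0
After 4 (back): cur=M back=2 fwd=1
After 5 (forward): cur=R back=3 fwd=0
After 6 (back): cur=M back=2 fwd=1
After 7 (back): cur=J back=1 fwd=2
After 8 (visit(T)): cur=T back=2 fwd=0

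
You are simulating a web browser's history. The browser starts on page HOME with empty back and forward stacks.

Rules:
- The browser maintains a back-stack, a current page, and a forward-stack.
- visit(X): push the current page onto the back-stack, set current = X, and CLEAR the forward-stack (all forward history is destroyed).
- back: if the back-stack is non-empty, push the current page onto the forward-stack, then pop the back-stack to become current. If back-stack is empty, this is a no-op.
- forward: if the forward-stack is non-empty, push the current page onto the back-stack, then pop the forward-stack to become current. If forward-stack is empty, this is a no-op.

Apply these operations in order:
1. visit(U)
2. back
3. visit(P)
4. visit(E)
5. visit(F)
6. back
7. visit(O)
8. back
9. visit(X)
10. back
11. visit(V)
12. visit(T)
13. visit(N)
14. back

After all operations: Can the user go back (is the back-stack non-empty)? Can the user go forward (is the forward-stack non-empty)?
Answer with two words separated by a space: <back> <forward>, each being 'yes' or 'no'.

After 1 (visit(U)): cur=U back=1 fwd=0
After 2 (back): cur=HOME back=0 fwd=1
After 3 (visit(P)): cur=P back=1 fwd=0
After 4 (visit(E)): cur=E back=2 fwd=0
After 5 (visit(F)): cur=F back=3 fwd=0
After 6 (back): cur=E back=2 fwd=1
After 7 (visit(O)): cur=O back=3 fwd=0
After 8 (back): cur=E back=2 fwd=1
After 9 (visit(X)): cur=X back=3 fwd=0
After 10 (back): cur=E back=2 fwd=1
After 11 (visit(V)): cur=V back=3 fwd=0
After 12 (visit(T)): cur=T back=4 fwd=0
After 13 (visit(N)): cur=N back=5 fwd=0
After 14 (back): cur=T back=4 fwd=1

Answer: yes yes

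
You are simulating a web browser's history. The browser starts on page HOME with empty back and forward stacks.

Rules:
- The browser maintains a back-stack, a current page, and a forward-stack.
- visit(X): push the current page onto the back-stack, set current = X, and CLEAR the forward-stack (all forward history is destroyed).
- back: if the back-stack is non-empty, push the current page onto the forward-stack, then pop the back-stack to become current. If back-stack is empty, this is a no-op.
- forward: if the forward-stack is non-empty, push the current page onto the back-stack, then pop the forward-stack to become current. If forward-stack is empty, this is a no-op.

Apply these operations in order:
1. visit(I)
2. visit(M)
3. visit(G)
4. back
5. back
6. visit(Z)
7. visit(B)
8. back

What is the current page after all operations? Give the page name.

After 1 (visit(I)): cur=I back=1 fwd=0
After 2 (visit(M)): cur=M back=2 fwd=0
After 3 (visit(G)): cur=G back=3 fwd=0
After 4 (back): cur=M back=2 fwd=1
After 5 (back): cur=I back=1 fwd=2
After 6 (visit(Z)): cur=Z back=2 fwd=0
After 7 (visit(B)): cur=B back=3 fwd=0
After 8 (back): cur=Z back=2 fwd=1

Answer: Z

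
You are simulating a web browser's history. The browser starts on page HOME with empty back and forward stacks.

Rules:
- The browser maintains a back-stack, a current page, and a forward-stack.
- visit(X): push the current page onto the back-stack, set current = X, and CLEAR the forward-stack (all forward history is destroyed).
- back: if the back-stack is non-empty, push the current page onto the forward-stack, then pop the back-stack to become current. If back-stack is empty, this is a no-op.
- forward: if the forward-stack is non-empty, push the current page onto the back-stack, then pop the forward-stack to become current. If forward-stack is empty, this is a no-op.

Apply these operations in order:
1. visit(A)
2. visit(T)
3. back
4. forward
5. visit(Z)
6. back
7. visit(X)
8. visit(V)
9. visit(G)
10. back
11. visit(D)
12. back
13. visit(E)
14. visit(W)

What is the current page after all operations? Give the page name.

After 1 (visit(A)): cur=A back=1 fwd=0
After 2 (visit(T)): cur=T back=2 fwd=0
After 3 (back): cur=A back=1 fwd=1
After 4 (forward): cur=T back=2 fwd=0
After 5 (visit(Z)): cur=Z back=3 fwd=0
After 6 (back): cur=T back=2 fwd=1
After 7 (visit(X)): cur=X back=3 fwd=0
After 8 (visit(V)): cur=V back=4 fwd=0
After 9 (visit(G)): cur=G back=5 fwd=0
After 10 (back): cur=V back=4 fwd=1
After 11 (visit(D)): cur=D back=5 fwd=0
After 12 (back): cur=V back=4 fwd=1
After 13 (visit(E)): cur=E back=5 fwd=0
After 14 (visit(W)): cur=W back=6 fwd=0

Answer: W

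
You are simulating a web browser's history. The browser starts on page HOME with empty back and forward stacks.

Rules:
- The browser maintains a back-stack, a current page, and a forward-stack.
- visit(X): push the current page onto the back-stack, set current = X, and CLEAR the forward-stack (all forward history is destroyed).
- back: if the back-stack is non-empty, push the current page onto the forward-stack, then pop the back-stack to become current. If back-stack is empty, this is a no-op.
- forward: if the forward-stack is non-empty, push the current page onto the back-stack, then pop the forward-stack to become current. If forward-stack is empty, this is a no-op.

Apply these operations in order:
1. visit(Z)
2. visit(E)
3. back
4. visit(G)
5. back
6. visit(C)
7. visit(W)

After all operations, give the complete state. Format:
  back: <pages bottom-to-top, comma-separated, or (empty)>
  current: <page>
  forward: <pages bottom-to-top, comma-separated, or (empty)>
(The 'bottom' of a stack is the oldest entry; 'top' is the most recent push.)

After 1 (visit(Z)): cur=Z back=1 fwd=0
After 2 (visit(E)): cur=E back=2 fwd=0
After 3 (back): cur=Z back=1 fwd=1
After 4 (visit(G)): cur=G back=2 fwd=0
After 5 (back): cur=Z back=1 fwd=1
After 6 (visit(C)): cur=C back=2 fwd=0
After 7 (visit(W)): cur=W back=3 fwd=0

Answer: back: HOME,Z,C
current: W
forward: (empty)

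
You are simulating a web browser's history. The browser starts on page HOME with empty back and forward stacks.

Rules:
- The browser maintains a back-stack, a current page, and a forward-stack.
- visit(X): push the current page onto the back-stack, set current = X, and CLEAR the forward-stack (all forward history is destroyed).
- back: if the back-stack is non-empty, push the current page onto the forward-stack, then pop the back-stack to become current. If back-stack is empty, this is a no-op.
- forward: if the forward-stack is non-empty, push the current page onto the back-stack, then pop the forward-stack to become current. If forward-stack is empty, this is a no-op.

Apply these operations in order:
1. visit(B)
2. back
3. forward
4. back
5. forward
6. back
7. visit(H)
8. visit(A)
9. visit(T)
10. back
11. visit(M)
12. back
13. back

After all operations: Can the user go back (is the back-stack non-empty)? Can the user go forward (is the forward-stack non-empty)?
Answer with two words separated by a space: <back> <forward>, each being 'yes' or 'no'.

Answer: yes yes

Derivation:
After 1 (visit(B)): cur=B back=1 fwd=0
After 2 (back): cur=HOME back=0 fwd=1
After 3 (forward): cur=B back=1 fwd=0
After 4 (back): cur=HOME back=0 fwd=1
After 5 (forward): cur=B back=1 fwd=0
After 6 (back): cur=HOME back=0 fwd=1
After 7 (visit(H)): cur=H back=1 fwd=0
After 8 (visit(A)): cur=A back=2 fwd=0
After 9 (visit(T)): cur=T back=3 fwd=0
After 10 (back): cur=A back=2 fwd=1
After 11 (visit(M)): cur=M back=3 fwd=0
After 12 (back): cur=A back=2 fwd=1
After 13 (back): cur=H back=1 fwd=2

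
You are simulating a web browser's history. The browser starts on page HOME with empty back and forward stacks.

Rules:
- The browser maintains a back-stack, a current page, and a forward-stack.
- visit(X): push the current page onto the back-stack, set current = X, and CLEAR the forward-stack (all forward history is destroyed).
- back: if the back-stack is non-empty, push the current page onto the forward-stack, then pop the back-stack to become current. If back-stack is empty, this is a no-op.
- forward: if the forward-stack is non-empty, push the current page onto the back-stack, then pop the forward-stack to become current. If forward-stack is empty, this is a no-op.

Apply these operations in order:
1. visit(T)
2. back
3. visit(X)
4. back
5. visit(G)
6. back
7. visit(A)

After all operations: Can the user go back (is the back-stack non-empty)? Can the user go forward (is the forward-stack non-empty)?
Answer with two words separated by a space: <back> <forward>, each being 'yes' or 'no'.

Answer: yes no

Derivation:
After 1 (visit(T)): cur=T back=1 fwd=0
After 2 (back): cur=HOME back=0 fwd=1
After 3 (visit(X)): cur=X back=1 fwd=0
After 4 (back): cur=HOME back=0 fwd=1
After 5 (visit(G)): cur=G back=1 fwd=0
After 6 (back): cur=HOME back=0 fwd=1
After 7 (visit(A)): cur=A back=1 fwd=0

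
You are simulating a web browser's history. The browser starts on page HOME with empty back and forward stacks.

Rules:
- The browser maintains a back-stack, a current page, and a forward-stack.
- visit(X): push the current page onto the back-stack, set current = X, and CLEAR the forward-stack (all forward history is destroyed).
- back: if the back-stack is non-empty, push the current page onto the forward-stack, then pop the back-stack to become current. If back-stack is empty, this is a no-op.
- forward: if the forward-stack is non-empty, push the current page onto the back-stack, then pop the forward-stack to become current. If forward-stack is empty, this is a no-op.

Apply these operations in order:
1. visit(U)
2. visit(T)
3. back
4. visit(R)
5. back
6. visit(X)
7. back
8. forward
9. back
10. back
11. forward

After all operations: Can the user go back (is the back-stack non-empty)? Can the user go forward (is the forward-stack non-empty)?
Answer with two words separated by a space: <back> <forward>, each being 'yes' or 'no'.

After 1 (visit(U)): cur=U back=1 fwd=0
After 2 (visit(T)): cur=T back=2 fwd=0
After 3 (back): cur=U back=1 fwd=1
After 4 (visit(R)): cur=R back=2 fwd=0
After 5 (back): cur=U back=1 fwd=1
After 6 (visit(X)): cur=X back=2 fwd=0
After 7 (back): cur=U back=1 fwd=1
After 8 (forward): cur=X back=2 fwd=0
After 9 (back): cur=U back=1 fwd=1
After 10 (back): cur=HOME back=0 fwd=2
After 11 (forward): cur=U back=1 fwd=1

Answer: yes yes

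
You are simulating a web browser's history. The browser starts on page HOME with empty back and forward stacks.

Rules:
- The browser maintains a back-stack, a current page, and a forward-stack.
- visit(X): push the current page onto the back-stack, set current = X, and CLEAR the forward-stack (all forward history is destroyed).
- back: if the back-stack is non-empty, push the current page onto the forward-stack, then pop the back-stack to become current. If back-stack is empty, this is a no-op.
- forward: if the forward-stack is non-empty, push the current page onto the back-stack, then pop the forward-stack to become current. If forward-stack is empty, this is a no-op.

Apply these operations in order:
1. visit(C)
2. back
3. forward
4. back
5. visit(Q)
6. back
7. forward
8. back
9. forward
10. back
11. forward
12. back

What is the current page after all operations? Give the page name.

Answer: HOME

Derivation:
After 1 (visit(C)): cur=C back=1 fwd=0
After 2 (back): cur=HOME back=0 fwd=1
After 3 (forward): cur=C back=1 fwd=0
After 4 (back): cur=HOME back=0 fwd=1
After 5 (visit(Q)): cur=Q back=1 fwd=0
After 6 (back): cur=HOME back=0 fwd=1
After 7 (forward): cur=Q back=1 fwd=0
After 8 (back): cur=HOME back=0 fwd=1
After 9 (forward): cur=Q back=1 fwd=0
After 10 (back): cur=HOME back=0 fwd=1
After 11 (forward): cur=Q back=1 fwd=0
After 12 (back): cur=HOME back=0 fwd=1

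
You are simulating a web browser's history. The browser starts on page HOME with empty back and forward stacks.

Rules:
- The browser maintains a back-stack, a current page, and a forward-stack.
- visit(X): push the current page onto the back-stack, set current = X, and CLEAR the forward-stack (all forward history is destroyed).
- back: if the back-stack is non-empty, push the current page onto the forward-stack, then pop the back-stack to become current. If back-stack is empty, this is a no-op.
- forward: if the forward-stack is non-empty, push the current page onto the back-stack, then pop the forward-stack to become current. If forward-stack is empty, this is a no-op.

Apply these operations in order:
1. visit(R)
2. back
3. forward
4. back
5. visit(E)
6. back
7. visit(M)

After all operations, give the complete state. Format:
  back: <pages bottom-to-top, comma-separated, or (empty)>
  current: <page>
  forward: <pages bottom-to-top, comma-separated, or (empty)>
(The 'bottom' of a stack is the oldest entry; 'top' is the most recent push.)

Answer: back: HOME
current: M
forward: (empty)

Derivation:
After 1 (visit(R)): cur=R back=1 fwd=0
After 2 (back): cur=HOME back=0 fwd=1
After 3 (forward): cur=R back=1 fwd=0
After 4 (back): cur=HOME back=0 fwd=1
After 5 (visit(E)): cur=E back=1 fwd=0
After 6 (back): cur=HOME back=0 fwd=1
After 7 (visit(M)): cur=M back=1 fwd=0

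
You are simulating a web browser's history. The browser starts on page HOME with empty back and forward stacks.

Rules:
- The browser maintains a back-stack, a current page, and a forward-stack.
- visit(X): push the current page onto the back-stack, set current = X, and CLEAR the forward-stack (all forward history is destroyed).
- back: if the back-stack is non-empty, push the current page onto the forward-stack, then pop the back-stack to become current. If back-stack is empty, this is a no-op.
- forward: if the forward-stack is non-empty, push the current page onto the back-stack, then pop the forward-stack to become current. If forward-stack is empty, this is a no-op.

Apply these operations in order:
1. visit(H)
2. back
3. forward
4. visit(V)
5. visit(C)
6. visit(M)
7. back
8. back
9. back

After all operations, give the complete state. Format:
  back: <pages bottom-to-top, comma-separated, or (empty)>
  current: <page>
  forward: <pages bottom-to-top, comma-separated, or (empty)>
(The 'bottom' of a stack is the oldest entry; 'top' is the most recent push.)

After 1 (visit(H)): cur=H back=1 fwd=0
After 2 (back): cur=HOME back=0 fwd=1
After 3 (forward): cur=H back=1 fwd=0
After 4 (visit(V)): cur=V back=2 fwd=0
After 5 (visit(C)): cur=C back=3 fwd=0
After 6 (visit(M)): cur=M back=4 fwd=0
After 7 (back): cur=C back=3 fwd=1
After 8 (back): cur=V back=2 fwd=2
After 9 (back): cur=H back=1 fwd=3

Answer: back: HOME
current: H
forward: M,C,V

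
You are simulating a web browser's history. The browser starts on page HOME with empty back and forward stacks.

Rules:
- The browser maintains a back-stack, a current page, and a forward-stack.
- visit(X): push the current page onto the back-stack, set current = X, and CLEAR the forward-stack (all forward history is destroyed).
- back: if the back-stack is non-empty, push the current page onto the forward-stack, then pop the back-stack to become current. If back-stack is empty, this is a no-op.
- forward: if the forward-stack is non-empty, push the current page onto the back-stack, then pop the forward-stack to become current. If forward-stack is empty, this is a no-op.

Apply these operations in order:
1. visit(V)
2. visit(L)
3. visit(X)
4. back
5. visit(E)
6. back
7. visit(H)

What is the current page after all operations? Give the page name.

After 1 (visit(V)): cur=V back=1 fwd=0
After 2 (visit(L)): cur=L back=2 fwd=0
After 3 (visit(X)): cur=X back=3 fwd=0
After 4 (back): cur=L back=2 fwd=1
After 5 (visit(E)): cur=E back=3 fwd=0
After 6 (back): cur=L back=2 fwd=1
After 7 (visit(H)): cur=H back=3 fwd=0

Answer: H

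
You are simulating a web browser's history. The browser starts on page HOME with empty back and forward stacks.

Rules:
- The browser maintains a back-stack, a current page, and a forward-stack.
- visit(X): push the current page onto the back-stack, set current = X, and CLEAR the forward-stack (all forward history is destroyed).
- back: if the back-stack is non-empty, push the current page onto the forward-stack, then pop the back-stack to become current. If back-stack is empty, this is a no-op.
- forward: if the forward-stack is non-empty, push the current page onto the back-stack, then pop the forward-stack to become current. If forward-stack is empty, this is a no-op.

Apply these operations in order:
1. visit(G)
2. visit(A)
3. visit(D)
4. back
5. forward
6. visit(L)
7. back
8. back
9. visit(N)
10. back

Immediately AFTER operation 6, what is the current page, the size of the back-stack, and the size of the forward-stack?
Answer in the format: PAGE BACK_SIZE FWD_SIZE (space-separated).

After 1 (visit(G)): cur=G back=1 fwd=0
After 2 (visit(A)): cur=A back=2 fwd=0
After 3 (visit(D)): cur=D back=3 fwd=0
After 4 (back): cur=A back=2 fwd=1
After 5 (forward): cur=D back=3 fwd=0
After 6 (visit(L)): cur=L back=4 fwd=0

L 4 0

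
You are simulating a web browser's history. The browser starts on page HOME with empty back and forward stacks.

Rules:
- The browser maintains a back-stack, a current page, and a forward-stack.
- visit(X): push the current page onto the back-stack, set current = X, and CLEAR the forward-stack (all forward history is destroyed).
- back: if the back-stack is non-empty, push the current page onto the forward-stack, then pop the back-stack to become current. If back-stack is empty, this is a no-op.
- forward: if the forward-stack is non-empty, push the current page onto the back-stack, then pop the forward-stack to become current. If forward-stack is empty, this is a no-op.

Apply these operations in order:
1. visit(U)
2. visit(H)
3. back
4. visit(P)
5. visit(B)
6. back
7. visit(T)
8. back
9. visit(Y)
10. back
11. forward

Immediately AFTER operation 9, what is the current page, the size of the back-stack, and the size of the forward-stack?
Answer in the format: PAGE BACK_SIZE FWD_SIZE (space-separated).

After 1 (visit(U)): cur=U back=1 fwd=0
After 2 (visit(H)): cur=H back=2 fwd=0
After 3 (back): cur=U back=1 fwd=1
After 4 (visit(P)): cur=P back=2 fwd=0
After 5 (visit(B)): cur=B back=3 fwd=0
After 6 (back): cur=P back=2 fwd=1
After 7 (visit(T)): cur=T back=3 fwd=0
After 8 (back): cur=P back=2 fwd=1
After 9 (visit(Y)): cur=Y back=3 fwd=0

Y 3 0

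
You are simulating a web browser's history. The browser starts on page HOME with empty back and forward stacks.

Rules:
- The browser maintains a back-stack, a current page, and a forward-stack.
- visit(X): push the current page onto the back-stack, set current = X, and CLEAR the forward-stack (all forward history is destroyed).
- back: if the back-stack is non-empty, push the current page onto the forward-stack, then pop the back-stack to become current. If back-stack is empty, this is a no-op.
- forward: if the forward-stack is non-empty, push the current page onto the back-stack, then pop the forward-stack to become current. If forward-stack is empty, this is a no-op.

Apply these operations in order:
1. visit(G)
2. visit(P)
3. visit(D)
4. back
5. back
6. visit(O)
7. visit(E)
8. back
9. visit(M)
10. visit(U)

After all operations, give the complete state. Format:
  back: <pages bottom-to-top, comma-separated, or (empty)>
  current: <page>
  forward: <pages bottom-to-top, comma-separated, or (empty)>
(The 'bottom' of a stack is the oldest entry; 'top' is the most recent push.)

Answer: back: HOME,G,O,M
current: U
forward: (empty)

Derivation:
After 1 (visit(G)): cur=G back=1 fwd=0
After 2 (visit(P)): cur=P back=2 fwd=0
After 3 (visit(D)): cur=D back=3 fwd=0
After 4 (back): cur=P back=2 fwd=1
After 5 (back): cur=G back=1 fwd=2
After 6 (visit(O)): cur=O back=2 fwd=0
After 7 (visit(E)): cur=E back=3 fwd=0
After 8 (back): cur=O back=2 fwd=1
After 9 (visit(M)): cur=M back=3 fwd=0
After 10 (visit(U)): cur=U back=4 fwd=0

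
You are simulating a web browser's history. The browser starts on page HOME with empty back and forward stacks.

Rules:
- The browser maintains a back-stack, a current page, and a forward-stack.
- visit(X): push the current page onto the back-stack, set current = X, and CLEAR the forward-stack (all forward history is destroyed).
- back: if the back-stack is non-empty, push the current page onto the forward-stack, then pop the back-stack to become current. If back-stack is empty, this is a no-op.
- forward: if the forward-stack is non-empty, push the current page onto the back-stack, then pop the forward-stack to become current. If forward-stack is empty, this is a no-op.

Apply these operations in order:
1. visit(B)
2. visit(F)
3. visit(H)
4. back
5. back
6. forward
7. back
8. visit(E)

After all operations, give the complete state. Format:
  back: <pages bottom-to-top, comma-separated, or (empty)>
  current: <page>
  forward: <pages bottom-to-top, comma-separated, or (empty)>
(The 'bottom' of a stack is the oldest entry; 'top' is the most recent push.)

Answer: back: HOME,B
current: E
forward: (empty)

Derivation:
After 1 (visit(B)): cur=B back=1 fwd=0
After 2 (visit(F)): cur=F back=2 fwd=0
After 3 (visit(H)): cur=H back=3 fwd=0
After 4 (back): cur=F back=2 fwd=1
After 5 (back): cur=B back=1 fwd=2
After 6 (forward): cur=F back=2 fwd=1
After 7 (back): cur=B back=1 fwd=2
After 8 (visit(E)): cur=E back=2 fwd=0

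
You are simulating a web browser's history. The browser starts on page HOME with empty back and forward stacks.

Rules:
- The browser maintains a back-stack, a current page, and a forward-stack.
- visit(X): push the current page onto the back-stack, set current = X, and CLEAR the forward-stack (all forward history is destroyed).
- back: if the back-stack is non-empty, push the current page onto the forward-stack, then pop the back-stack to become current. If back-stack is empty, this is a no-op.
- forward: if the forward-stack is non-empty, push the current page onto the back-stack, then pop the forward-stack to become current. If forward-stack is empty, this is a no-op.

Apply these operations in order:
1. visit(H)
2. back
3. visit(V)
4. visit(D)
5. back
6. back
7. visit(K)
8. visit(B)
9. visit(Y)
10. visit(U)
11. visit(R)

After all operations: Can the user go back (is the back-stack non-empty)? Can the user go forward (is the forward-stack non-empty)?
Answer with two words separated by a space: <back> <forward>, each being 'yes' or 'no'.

After 1 (visit(H)): cur=H back=1 fwd=0
After 2 (back): cur=HOME back=0 fwd=1
After 3 (visit(V)): cur=V back=1 fwd=0
After 4 (visit(D)): cur=D back=2 fwd=0
After 5 (back): cur=V back=1 fwd=1
After 6 (back): cur=HOME back=0 fwd=2
After 7 (visit(K)): cur=K back=1 fwd=0
After 8 (visit(B)): cur=B back=2 fwd=0
After 9 (visit(Y)): cur=Y back=3 fwd=0
After 10 (visit(U)): cur=U back=4 fwd=0
After 11 (visit(R)): cur=R back=5 fwd=0

Answer: yes no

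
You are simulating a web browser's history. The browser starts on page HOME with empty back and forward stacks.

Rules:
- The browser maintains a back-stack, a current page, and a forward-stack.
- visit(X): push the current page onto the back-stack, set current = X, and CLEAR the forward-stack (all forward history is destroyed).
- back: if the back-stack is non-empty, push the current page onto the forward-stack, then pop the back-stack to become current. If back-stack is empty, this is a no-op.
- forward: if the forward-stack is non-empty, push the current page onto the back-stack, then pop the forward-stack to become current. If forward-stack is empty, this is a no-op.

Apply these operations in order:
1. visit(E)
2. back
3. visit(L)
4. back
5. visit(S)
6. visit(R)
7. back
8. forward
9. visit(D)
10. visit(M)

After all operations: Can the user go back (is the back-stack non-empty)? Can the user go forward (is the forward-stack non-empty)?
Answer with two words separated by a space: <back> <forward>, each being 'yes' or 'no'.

After 1 (visit(E)): cur=E back=1 fwd=0
After 2 (back): cur=HOME back=0 fwd=1
After 3 (visit(L)): cur=L back=1 fwd=0
After 4 (back): cur=HOME back=0 fwd=1
After 5 (visit(S)): cur=S back=1 fwd=0
After 6 (visit(R)): cur=R back=2 fwd=0
After 7 (back): cur=S back=1 fwd=1
After 8 (forward): cur=R back=2 fwd=0
After 9 (visit(D)): cur=D back=3 fwd=0
After 10 (visit(M)): cur=M back=4 fwd=0

Answer: yes no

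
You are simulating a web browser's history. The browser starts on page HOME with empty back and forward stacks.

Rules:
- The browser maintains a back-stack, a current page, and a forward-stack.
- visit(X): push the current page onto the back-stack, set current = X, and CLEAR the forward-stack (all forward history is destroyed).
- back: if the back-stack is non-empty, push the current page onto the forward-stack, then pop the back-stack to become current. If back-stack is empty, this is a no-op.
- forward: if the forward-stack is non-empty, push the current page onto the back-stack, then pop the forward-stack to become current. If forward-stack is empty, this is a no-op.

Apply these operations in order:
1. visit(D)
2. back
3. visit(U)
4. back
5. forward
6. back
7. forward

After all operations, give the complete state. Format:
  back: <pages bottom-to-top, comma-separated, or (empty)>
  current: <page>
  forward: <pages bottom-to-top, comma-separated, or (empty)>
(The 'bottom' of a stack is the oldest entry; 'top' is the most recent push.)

Answer: back: HOME
current: U
forward: (empty)

Derivation:
After 1 (visit(D)): cur=D back=1 fwd=0
After 2 (back): cur=HOME back=0 fwd=1
After 3 (visit(U)): cur=U back=1 fwd=0
After 4 (back): cur=HOME back=0 fwd=1
After 5 (forward): cur=U back=1 fwd=0
After 6 (back): cur=HOME back=0 fwd=1
After 7 (forward): cur=U back=1 fwd=0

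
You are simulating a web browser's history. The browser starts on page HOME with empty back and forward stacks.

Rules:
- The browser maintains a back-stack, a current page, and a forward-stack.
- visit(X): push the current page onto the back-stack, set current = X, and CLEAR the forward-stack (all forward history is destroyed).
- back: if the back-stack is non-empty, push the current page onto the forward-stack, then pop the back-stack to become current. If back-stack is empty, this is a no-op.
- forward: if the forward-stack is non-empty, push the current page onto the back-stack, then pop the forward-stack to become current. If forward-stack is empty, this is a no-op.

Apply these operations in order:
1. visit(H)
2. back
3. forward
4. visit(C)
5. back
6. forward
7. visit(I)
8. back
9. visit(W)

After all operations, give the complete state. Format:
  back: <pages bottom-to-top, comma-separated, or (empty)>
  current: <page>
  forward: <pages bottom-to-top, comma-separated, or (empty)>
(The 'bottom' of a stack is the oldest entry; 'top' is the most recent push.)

Answer: back: HOME,H,C
current: W
forward: (empty)

Derivation:
After 1 (visit(H)): cur=H back=1 fwd=0
After 2 (back): cur=HOME back=0 fwd=1
After 3 (forward): cur=H back=1 fwd=0
After 4 (visit(C)): cur=C back=2 fwd=0
After 5 (back): cur=H back=1 fwd=1
After 6 (forward): cur=C back=2 fwd=0
After 7 (visit(I)): cur=I back=3 fwd=0
After 8 (back): cur=C back=2 fwd=1
After 9 (visit(W)): cur=W back=3 fwd=0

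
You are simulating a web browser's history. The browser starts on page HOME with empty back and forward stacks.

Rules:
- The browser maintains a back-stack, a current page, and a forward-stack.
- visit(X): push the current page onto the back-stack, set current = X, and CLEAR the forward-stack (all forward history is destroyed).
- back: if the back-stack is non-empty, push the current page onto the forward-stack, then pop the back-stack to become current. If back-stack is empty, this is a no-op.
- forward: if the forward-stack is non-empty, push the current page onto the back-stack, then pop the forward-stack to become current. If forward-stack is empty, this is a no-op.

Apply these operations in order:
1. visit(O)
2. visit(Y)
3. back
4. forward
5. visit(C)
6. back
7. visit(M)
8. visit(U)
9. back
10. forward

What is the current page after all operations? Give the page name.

Answer: U

Derivation:
After 1 (visit(O)): cur=O back=1 fwd=0
After 2 (visit(Y)): cur=Y back=2 fwd=0
After 3 (back): cur=O back=1 fwd=1
After 4 (forward): cur=Y back=2 fwd=0
After 5 (visit(C)): cur=C back=3 fwd=0
After 6 (back): cur=Y back=2 fwd=1
After 7 (visit(M)): cur=M back=3 fwd=0
After 8 (visit(U)): cur=U back=4 fwd=0
After 9 (back): cur=M back=3 fwd=1
After 10 (forward): cur=U back=4 fwd=0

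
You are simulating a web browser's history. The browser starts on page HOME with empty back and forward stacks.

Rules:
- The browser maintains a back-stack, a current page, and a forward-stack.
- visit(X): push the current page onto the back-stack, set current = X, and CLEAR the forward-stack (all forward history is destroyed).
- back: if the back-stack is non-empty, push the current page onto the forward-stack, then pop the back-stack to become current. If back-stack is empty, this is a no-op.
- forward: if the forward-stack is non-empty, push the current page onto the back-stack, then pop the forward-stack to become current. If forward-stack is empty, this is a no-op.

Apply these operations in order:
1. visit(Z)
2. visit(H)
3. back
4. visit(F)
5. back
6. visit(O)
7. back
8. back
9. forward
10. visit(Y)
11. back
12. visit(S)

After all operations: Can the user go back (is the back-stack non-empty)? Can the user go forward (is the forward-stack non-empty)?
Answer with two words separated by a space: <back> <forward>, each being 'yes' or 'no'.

Answer: yes no

Derivation:
After 1 (visit(Z)): cur=Z back=1 fwd=0
After 2 (visit(H)): cur=H back=2 fwd=0
After 3 (back): cur=Z back=1 fwd=1
After 4 (visit(F)): cur=F back=2 fwd=0
After 5 (back): cur=Z back=1 fwd=1
After 6 (visit(O)): cur=O back=2 fwd=0
After 7 (back): cur=Z back=1 fwd=1
After 8 (back): cur=HOME back=0 fwd=2
After 9 (forward): cur=Z back=1 fwd=1
After 10 (visit(Y)): cur=Y back=2 fwd=0
After 11 (back): cur=Z back=1 fwd=1
After 12 (visit(S)): cur=S back=2 fwd=0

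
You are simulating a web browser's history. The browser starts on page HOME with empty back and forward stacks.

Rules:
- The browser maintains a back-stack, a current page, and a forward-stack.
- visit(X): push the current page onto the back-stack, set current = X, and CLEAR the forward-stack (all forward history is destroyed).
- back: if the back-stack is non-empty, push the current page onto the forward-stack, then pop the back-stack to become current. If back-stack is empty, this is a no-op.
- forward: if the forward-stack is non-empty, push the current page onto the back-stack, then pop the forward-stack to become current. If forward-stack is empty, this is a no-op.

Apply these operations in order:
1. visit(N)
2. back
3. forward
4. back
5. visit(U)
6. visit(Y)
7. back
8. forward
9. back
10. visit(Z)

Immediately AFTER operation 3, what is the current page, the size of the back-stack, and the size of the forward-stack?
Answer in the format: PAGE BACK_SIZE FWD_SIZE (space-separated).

After 1 (visit(N)): cur=N back=1 fwd=0
After 2 (back): cur=HOME back=0 fwd=1
After 3 (forward): cur=N back=1 fwd=0

N 1 0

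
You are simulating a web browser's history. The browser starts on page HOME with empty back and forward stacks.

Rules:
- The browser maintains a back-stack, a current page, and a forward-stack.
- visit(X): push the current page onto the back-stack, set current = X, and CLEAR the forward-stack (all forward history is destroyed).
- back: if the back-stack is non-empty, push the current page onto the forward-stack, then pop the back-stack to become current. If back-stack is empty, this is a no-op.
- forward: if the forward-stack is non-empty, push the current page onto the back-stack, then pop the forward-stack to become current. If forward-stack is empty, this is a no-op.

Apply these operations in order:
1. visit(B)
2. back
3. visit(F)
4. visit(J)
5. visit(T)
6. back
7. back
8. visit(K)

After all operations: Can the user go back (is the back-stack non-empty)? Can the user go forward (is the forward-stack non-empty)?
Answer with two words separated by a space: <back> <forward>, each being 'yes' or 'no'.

Answer: yes no

Derivation:
After 1 (visit(B)): cur=B back=1 fwd=0
After 2 (back): cur=HOME back=0 fwd=1
After 3 (visit(F)): cur=F back=1 fwd=0
After 4 (visit(J)): cur=J back=2 fwd=0
After 5 (visit(T)): cur=T back=3 fwd=0
After 6 (back): cur=J back=2 fwd=1
After 7 (back): cur=F back=1 fwd=2
After 8 (visit(K)): cur=K back=2 fwd=0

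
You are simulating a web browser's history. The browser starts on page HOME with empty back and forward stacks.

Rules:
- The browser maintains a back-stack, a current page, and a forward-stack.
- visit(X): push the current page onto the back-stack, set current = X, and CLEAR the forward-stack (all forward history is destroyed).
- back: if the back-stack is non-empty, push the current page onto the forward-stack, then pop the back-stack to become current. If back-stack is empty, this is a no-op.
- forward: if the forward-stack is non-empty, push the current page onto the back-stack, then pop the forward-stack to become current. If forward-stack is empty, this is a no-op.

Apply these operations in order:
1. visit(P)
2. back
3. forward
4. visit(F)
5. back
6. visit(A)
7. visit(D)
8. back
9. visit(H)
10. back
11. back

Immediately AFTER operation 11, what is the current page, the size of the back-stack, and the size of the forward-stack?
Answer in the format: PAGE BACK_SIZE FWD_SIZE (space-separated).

After 1 (visit(P)): cur=P back=1 fwd=0
After 2 (back): cur=HOME back=0 fwd=1
After 3 (forward): cur=P back=1 fwd=0
After 4 (visit(F)): cur=F back=2 fwd=0
After 5 (back): cur=P back=1 fwd=1
After 6 (visit(A)): cur=A back=2 fwd=0
After 7 (visit(D)): cur=D back=3 fwd=0
After 8 (back): cur=A back=2 fwd=1
After 9 (visit(H)): cur=H back=3 fwd=0
After 10 (back): cur=A back=2 fwd=1
After 11 (back): cur=P back=1 fwd=2

P 1 2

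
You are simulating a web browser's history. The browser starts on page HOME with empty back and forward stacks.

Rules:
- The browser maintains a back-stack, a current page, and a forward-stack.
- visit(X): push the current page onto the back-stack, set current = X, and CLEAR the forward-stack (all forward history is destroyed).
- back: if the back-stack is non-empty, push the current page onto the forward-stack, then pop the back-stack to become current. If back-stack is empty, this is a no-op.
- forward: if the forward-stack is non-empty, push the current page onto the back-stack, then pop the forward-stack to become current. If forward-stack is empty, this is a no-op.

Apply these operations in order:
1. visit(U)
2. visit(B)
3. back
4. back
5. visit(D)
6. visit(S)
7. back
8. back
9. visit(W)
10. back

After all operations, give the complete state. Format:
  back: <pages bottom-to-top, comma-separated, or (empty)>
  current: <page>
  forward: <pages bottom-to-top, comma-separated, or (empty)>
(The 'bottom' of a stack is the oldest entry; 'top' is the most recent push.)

Answer: back: (empty)
current: HOME
forward: W

Derivation:
After 1 (visit(U)): cur=U back=1 fwd=0
After 2 (visit(B)): cur=B back=2 fwd=0
After 3 (back): cur=U back=1 fwd=1
After 4 (back): cur=HOME back=0 fwd=2
After 5 (visit(D)): cur=D back=1 fwd=0
After 6 (visit(S)): cur=S back=2 fwd=0
After 7 (back): cur=D back=1 fwd=1
After 8 (back): cur=HOME back=0 fwd=2
After 9 (visit(W)): cur=W back=1 fwd=0
After 10 (back): cur=HOME back=0 fwd=1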